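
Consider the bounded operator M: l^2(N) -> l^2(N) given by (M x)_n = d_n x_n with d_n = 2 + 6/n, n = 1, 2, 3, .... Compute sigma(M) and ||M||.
sigma(M) = {2 + 6/n : n ≥ 1} ∪ {2}; ||M|| = 8

A bounded diagonal operator on l^2 with diagonal entries d_n has spectrum equal to the closure of {d_n : n ≥ 1}: every d_n is an eigenvalue (with eigenvector e_n), so {d_n} ⊂ sigma(M); the spectrum is closed, so its closure is too; and for lambda not in the closure, (M - lambda I) has bounded inverse (the diagonal entries 1/(d_n - lambda) are bounded). For our sequence d_n = 2 + 6/n, n = 1, 2, 3, ...:
  - {d_n} = {2 + 6/n : n ≥ 1}; the only limit point is 2
  - closure = {2 + 6/n : n ≥ 1} ∪ {2}
For the norm: a diagonal operator has ||M|| = sup_n |d_n|. Here d_n = 2 + 6/n is positive and decreasing, so sup_n |d_n| = d_1 = 2 + 6 = 8. So ||M|| = 8.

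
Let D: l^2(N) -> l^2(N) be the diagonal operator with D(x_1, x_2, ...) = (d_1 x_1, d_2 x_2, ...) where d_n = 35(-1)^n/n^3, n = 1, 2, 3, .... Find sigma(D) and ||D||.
sigma(D) = {35(-1)^n/n^3 : n ≥ 1} ∪ {0}; ||D|| = 35

A bounded diagonal operator on l^2 with diagonal entries d_n has spectrum equal to the closure of {d_n : n ≥ 1}: every d_n is an eigenvalue (with eigenvector e_n), so {d_n} ⊂ sigma(D); the spectrum is closed, so its closure is too; and for lambda not in the closure, (D - lambda I) has bounded inverse (the diagonal entries 1/(d_n - lambda) are bounded). For our sequence d_n = 35(-1)^n/n^3, n = 1, 2, 3, ...:
  - {d_n} = {35(-1)^n/n^3 : n ≥ 1}; the only limit point is 0
  - closure = {35(-1)^n/n^3 : n ≥ 1} ∪ {0}
For the norm: a diagonal operator has ||D|| = sup_n |d_n|. Here |d_n| = 35/n^3 is decreasing, so sup_n |d_n| = |d_1| = 35. So ||D|| = 35.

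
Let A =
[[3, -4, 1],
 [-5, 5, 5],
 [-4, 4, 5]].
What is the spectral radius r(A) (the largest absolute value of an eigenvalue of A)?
r(A) ≈ 11.2756

The eigenvalues of A are the roots of its characteristic polynomial. With M = A (coefficients from the trace, the sum of principal 2x2 minors, and det A):
  p(λ) = det(λ I - M) = λ^3 - 13λ^2 + 19λ + 5.
No integer candidate from the rational root theorem (±divisors of 5) is a root, so the roots are irrational. The cubic discriminant is Δ = 54608 > 0, so there are three distinct real roots. p(-1) = -28 and p(0) = 5 have opposite signs, so a root lies in (-1, 0); Newton's method refines it to λ ≈ -0.2272. p(1) = 12 and p(2) = -1 have opposite signs, so a root lies in (1, 2); Newton's method refines it to λ ≈ 1.9516. p(11) = -28 and p(12) = 89 have opposite signs, so a root lies in (11, 12); Newton's method refines it to λ ≈ 11.2756. Check (Vieta): the three roots sum to 13, matching tr M = 13.
Thus the eigenvalues (to 4 decimals) are -0.2272 (modulus 0.2272); 1.9516 (modulus 1.9516); 11.2756 (modulus 11.2756). The spectral radius is the largest modulus: r(A) ≈ 11.2756. (Cross-check: r(A) ≤ ||A||_2 ≈ 11.9882; equality holds whenever A is normal, though it can also hold for some non-normal A.)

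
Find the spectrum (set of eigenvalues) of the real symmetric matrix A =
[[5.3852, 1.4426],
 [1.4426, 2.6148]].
sigma(A) ≈ {2, 6}

A is real symmetric, so its spectrum consists of real eigenvalues. Expanding the characteristic polynomial of the displayed matrix gives
  det(λ I - A) = p(λ) = λ^2 + (-8)λ + (12).
Solving p(λ) = 0 yields eigenvalues ≈ 2, 6. (A is shown rounded to 4 decimals, so these recover the underlying integer eigenvalues to within that precision.)
Verification: the trace of A = 8 equals the sum of eigenvalues 8, and det(A) ≈ 12.0001 matches the eigenvalue product 12.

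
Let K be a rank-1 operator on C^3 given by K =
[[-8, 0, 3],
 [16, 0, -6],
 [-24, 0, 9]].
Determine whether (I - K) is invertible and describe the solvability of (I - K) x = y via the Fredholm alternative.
(I - K) is singular (det(I - K) = 0, i.e. 1 ∈ sigma(K)). (I - K) x = y is solvable iff y ⊥ ker((I - K)^*) = span{(-8, 0, 3)}, i.e. iff -8y_1 + 3y_3 = 0. When solvable, the solutions are x = y + c·(1, -2, 3), c arbitrary (ker(I - K) = span{(1, -2, 3)}, dimension 1).

K has rank 1, so it is an outer product K = u v^T: every row of K is a multiple of one row vector. Reading off the entries, u = (1, -2, 3) and v = (-8, 0, 3) (row i of K equals u_i·v^T). A rank-one matrix u v^T satisfies K u = u (v·u) and kills the (2)-dimensional subspace v^⊥, so its characteristic polynomial is lambda^2 (lambda - v·u) with v·u = tr K = 1. Hence the eigenvalues of I - K are 1 (multiplicity 2) and 1 - (1) = 0, so det(I - K) = 0. (Direct check: I - K =
[[9, 0, -3],
 [-16, 1, 6],
 [24, 0, -8]]
has determinant 0.) So 1 is an eigenvalue of K and (I - K) is not invertible. The finite-dimensional Fredholm alternative says: either (I - K) is invertible, or ker(I - K) ≠ {0} and then range(I - K) = ker((I - K)^*)^⊥, with dim ker(I - K) = dim ker((I - K)^*). We are in the second case, so we need both kernels. Kernel of I - K: (I - K) u = u - u (v·u) = u - u = 0, so ker(I - K) = span{u} = span{(1, -2, 3)} (it is exactly 1-dimensional because rank(I - K) = 2). Kernel of the adjoint: K is real, so (I - K)^* = I - K^T = I - v u^T, and (I - v u^T) v = v - v (u·v) = 0; hence ker((I - K)^*) = span{v} = span{(-8, 0, 3)}. Therefore (I - K) x = y is solvable iff <y, v> = 0, i.e. iff -8y_1 + 3y_3 = 0. When this holds, K y = u (v·y) = 0, so (I - K) y = y and x = y is a particular solution; the full solution set is the line x = y + c·u = y + c·(1, -2, 3), c ∈ C.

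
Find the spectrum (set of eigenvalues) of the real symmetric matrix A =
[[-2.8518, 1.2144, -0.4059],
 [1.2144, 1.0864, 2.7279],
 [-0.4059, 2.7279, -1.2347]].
sigma(A) ≈ {-4, -2, 3}

A is real symmetric, so its spectrum consists of real eigenvalues. Expanding the characteristic polynomial of the displayed matrix gives
  det(λ I - A) = p(λ) = λ^3 + (3)λ^2 + (-10)λ + (-24).
Solving p(λ) = 0 yields eigenvalues ≈ -4, -2, 3. (A is shown rounded to 4 decimals, so these recover the underlying integer eigenvalues to within that precision.)
Verification: the trace of A = -3 equals the sum of eigenvalues -3, and det(A) ≈ 23.9994 matches the eigenvalue product 24.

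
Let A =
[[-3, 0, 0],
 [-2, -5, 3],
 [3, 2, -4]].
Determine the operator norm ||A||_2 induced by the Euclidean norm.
||A||_2 ≈ 7.9899 (= sqrt(largest eigenvalue of A^T A))

||A||_2 = sigma_max(A) = sqrt(lambda_max(A^T A)). Form the symmetric matrix M = A^T A =
[[22, 16, -18],
 [16, 29, -23],
 [-18, -23, 25]].
Its characteristic polynomial (trace, sum of principal 2x2 minors, determinant of M give the coefficients) is
  p(λ) = det(λ I - M) = λ^3 - 76λ^2 + 804λ - 1764.
No integer candidate from the rational root theorem (±divisors of 1764) is a root, so the roots are irrational. The cubic discriminant is Δ = 413568720 > 0, so there are three distinct real roots. p(3) = -9 and p(4) = 300 have opposite signs, so a root lies in (3, 4); Newton's method refines it to λ ≈ 3.0241. p(9) = 45 and p(10) = -324 have opposite signs, so a root lies in (9, 10); Newton's method refines it to λ ≈ 9.1373. p(63) = -2709 and p(64) = 540 have opposite signs, so a root lies in (63, 64); Newton's method refines it to λ ≈ 63.8386. Check (Vieta): the three roots sum to 76, matching tr M = 76.
So the eigenvalues of A^T A are ≈ 3.0241, 9.1373, 63.8386 (all ≥ 0, as they must be for A^T A). The largest is λ_max ≈ 63.8386, hence ||A||_2 = sqrt(λ_max) ≈ 7.9899.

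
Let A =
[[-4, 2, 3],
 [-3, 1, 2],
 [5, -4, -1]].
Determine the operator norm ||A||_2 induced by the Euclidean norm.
||A||_2 ≈ 8.9373 (= sqrt(largest eigenvalue of A^T A))

||A||_2 = sigma_max(A) = sqrt(lambda_max(A^T A)). Form the symmetric matrix M = A^T A =
[[50, -31, -23],
 [-31, 21, 12],
 [-23, 12, 14]].
Its characteristic polynomial (trace, sum of principal 2x2 minors, determinant of M give the coefficients) is
  p(λ) = det(λ I - M) = λ^3 - 85λ^2 + 410λ - 49.
No integer candidate from the rational root theorem (±divisors of 49) is a root, so the roots are irrational. The cubic discriminant is Δ = 849142873 > 0, so there are three distinct real roots. p(0) = -49 and p(1) = 277 have opposite signs, so a root lies in (0, 1); Newton's method refines it to λ ≈ 0.1226. p(5) = 1 and p(6) = -433 have opposite signs, so a root lies in (5, 6); Newton's method refines it to λ ≈ 5.0027. p(79) = -5105 and p(80) = 751 have opposite signs, so a root lies in (79, 80); Newton's method refines it to λ ≈ 79.8746. Check (Vieta): the three roots sum to 85, matching tr M = 85.
So the eigenvalues of A^T A are ≈ 0.1226, 5.0027, 79.8746 (all ≥ 0, as they must be for A^T A). The largest is λ_max ≈ 79.8746, hence ||A||_2 = sqrt(λ_max) ≈ 8.9373.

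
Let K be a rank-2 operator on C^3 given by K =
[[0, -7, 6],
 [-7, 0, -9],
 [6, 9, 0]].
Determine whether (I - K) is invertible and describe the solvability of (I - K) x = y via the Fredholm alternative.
(I - K) is invertible (det(I - K) = -3 ≠ 0), so for every y in C^3 the equation (I - K) x = y has a unique solution.

K has rank 2 and factors as K = U V^T = u1 v1^T + u2 v2^T with u1 = (2, -3, 0), v1 = (3, 1, 3), u2 = (-3, 1, 3), v2 = (2, 3, 0) (multiplying out reproduces the displayed K). The nonzero eigenvalues of U V^T coincide with those of the 2 x 2 matrix G = V^T U = [[v1·u1, v1·u2], [v2·u1, v2·u2]] = [[3, 1], [-5, -3]], and by the Sylvester determinant identity det(I_3 - U V^T) = det(I_2 - V^T U) = det([[-2, -1], [5, 4]]) = (-2)(4) - (-1)(5) = -3. (Direct check: I - K =
[[1, 7, -6],
 [7, 1, 9],
 [-6, -9, 1]]
has determinant -3.) The finite-dimensional Fredholm alternative says: either (I - K) is invertible, or ker(I - K) ≠ {0} and then range(I - K) = ker((I - K)^*)^⊥, with dim ker(I - K) = dim ker((I - K)^*). Since det(I - K) ≠ 0, 1 is not an eigenvalue of K and ker(I - K) = {0}, so we are in the first case: for every y there is a unique x = (I - K)^(-1) y. (Explicitly, by the Woodbury identity, (I - U V^T)^(-1) = I + U (I_2 - G)^(-1) V^T.)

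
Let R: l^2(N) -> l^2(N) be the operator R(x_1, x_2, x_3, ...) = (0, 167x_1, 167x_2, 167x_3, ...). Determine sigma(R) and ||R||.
sigma(R) = closed disk {z in C : |z| ≤ 167}; ||R|| = 167

Note R = 167·U where U is the unit right shift (U x)_k = x_{k-1} (with x_0 := 0); so ||R|| = 167||U|| and sigma(R) = 167·sigma(U). ||R x||^2 = sum_{k≥1} |167x_k|^2 = 27889||x||^2, so ||R|| = 167 and sigma(R) ⊂ {|z| ≤ 167}. For any |lambda| < 167, the equation (R - lambda I) x = 0 forces x_1 = 0, then 167x_k = lambda x_{k+1} ⇒ x = 0, so R has no eigenvalues. But (R - lambda I) is not surjective for |lambda| < 167: solving (R - lambda I) x = e_1 would require x_n proportional to (lambda/167)^(-n), which is not in l^2. So every |lambda| < 167 lies in the residual spectrum. The boundary |lambda| = 167 is in the approximate point spectrum (the spectrum is closed). Hence sigma(R) is the closed disk of radius 167.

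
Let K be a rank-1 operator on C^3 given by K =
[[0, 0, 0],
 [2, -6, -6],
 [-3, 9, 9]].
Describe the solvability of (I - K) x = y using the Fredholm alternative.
(I - K) is invertible (det(I - K) = -2 ≠ 0), so for every y in C^3 the equation (I - K) x = y has a unique solution.

K has rank 1, so it is an outer product K = u v^T: every row of K is a multiple of one row vector. Reading off the entries, u = (0, -2, 3) and v = (-1, 3, 3) (row i of K equals u_i·v^T). A rank-one matrix u v^T satisfies K u = u (v·u) and kills the (2)-dimensional subspace v^⊥, so its characteristic polynomial is lambda^2 (lambda - v·u) with v·u = tr K = 3. Hence the eigenvalues of I - K are 1 (multiplicity 2) and 1 - (3) = -2, so det(I - K) = -2. (Direct check: I - K =
[[1, 0, 0],
 [-2, 7, 6],
 [3, -9, -8]]
has determinant -2.) The finite-dimensional Fredholm alternative says: either (I - K) is invertible, or ker(I - K) ≠ {0} and then range(I - K) = ker((I - K)^*)^⊥, with dim ker(I - K) = dim ker((I - K)^*). Since det(I - K) ≠ 0, 1 is not an eigenvalue of K and ker(I - K) = {0}, so we are in the first case: for every y there is a unique x = (I - K)^(-1) y. Explicitly, by the Sherman–Morrison formula, (I - u v^T)^(-1) = I + u v^T/(1 - v·u), i.e. (I - K)^(-1) = I + K/(-2).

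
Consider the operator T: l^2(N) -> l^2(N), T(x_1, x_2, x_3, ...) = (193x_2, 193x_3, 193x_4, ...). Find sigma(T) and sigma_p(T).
sigma(T) = closed disk {z in C : |z| ≤ 193}; sigma_p(T) = open disk {z in C : |z| < 193}

Note T = 193·V where V is the unit left shift (V x)_k = x_{k+1}; so sigma(T) = 193·sigma(V) and ||T|| = 193||V||. ||T x||^2 = 37249sum_{k≥2} |x_k|^2 ≤ 37249||x||^2, with equality on {x : x_1 = 0}, so ||T|| = 193. For any lambda with |lambda| < 193, set r = lambda/193 (|r| < 1); the vector x = (1, r, r^2, ...) is in l^2 and satisfies T x = 193(r, r^2, ...) = lambda x, so lambda is an eigenvalue. On the boundary |lambda| = 193 the geometric series diverges, so no l^2 eigenvector exists, but these lambda lie in the approximate point spectrum. Hence sigma(T) is the closed disk of radius 193 and sigma_p(T) is the open disk.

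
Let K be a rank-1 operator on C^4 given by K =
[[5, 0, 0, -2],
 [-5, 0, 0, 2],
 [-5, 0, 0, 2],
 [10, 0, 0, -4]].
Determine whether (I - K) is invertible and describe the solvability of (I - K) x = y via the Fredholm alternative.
(I - K) is singular (det(I - K) = 0, i.e. 1 ∈ sigma(K)). (I - K) x = y is solvable iff y ⊥ ker((I - K)^*) = span{(5, 0, 0, -2)}, i.e. iff 5y_1 - 2y_4 = 0. When solvable, the solutions are x = y + c·(1, -1, -1, 2), c arbitrary (ker(I - K) = span{(1, -1, -1, 2)}, dimension 1).

K has rank 1, so it is an outer product K = u v^T: every row of K is a multiple of one row vector. Reading off the entries, u = (1, -1, -1, 2) and v = (5, 0, 0, -2) (row i of K equals u_i·v^T). A rank-one matrix u v^T satisfies K u = u (v·u) and kills the (3)-dimensional subspace v^⊥, so its characteristic polynomial is lambda^3 (lambda - v·u) with v·u = tr K = 1. Hence the eigenvalues of I - K are 1 (multiplicity 3) and 1 - (1) = 0, so det(I - K) = 0. (Direct check: I - K =
[[-4, 0, 0, 2],
 [5, 1, 0, -2],
 [5, 0, 1, -2],
 [-10, 0, 0, 5]]
has determinant 0.) So 1 is an eigenvalue of K and (I - K) is not invertible. The finite-dimensional Fredholm alternative says: either (I - K) is invertible, or ker(I - K) ≠ {0} and then range(I - K) = ker((I - K)^*)^⊥, with dim ker(I - K) = dim ker((I - K)^*). We are in the second case, so we need both kernels. Kernel of I - K: (I - K) u = u - u (v·u) = u - u = 0, so ker(I - K) = span{u} = span{(1, -1, -1, 2)} (it is exactly 1-dimensional because rank(I - K) = 3). Kernel of the adjoint: K is real, so (I - K)^* = I - K^T = I - v u^T, and (I - v u^T) v = v - v (u·v) = 0; hence ker((I - K)^*) = span{v} = span{(5, 0, 0, -2)}. Therefore (I - K) x = y is solvable iff <y, v> = 0, i.e. iff 5y_1 - 2y_4 = 0. When this holds, K y = u (v·y) = 0, so (I - K) y = y and x = y is a particular solution; the full solution set is the line x = y + c·u = y + c·(1, -1, -1, 2), c ∈ C.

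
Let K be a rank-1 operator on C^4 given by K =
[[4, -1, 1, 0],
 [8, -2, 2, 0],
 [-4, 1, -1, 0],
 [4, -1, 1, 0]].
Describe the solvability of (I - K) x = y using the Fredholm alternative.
(I - K) is singular (det(I - K) = 0, i.e. 1 ∈ sigma(K)). (I - K) x = y is solvable iff y ⊥ ker((I - K)^*) = span{(4, -1, 1, 0)}, i.e. iff 4y_1 - y_2 + y_3 = 0. When solvable, the solutions are x = y + c·(1, 2, -1, 1), c arbitrary (ker(I - K) = span{(1, 2, -1, 1)}, dimension 1).

K has rank 1, so it is an outer product K = u v^T: every row of K is a multiple of one row vector. Reading off the entries, u = (1, 2, -1, 1) and v = (4, -1, 1, 0) (row i of K equals u_i·v^T). A rank-one matrix u v^T satisfies K u = u (v·u) and kills the (3)-dimensional subspace v^⊥, so its characteristic polynomial is lambda^3 (lambda - v·u) with v·u = tr K = 1. Hence the eigenvalues of I - K are 1 (multiplicity 3) and 1 - (1) = 0, so det(I - K) = 0. (Direct check: I - K =
[[-3, 1, -1, 0],
 [-8, 3, -2, 0],
 [4, -1, 2, 0],
 [-4, 1, -1, 1]]
has determinant 0.) So 1 is an eigenvalue of K and (I - K) is not invertible. The finite-dimensional Fredholm alternative says: either (I - K) is invertible, or ker(I - K) ≠ {0} and then range(I - K) = ker((I - K)^*)^⊥, with dim ker(I - K) = dim ker((I - K)^*). We are in the second case, so we need both kernels. Kernel of I - K: (I - K) u = u - u (v·u) = u - u = 0, so ker(I - K) = span{u} = span{(1, 2, -1, 1)} (it is exactly 1-dimensional because rank(I - K) = 3). Kernel of the adjoint: K is real, so (I - K)^* = I - K^T = I - v u^T, and (I - v u^T) v = v - v (u·v) = 0; hence ker((I - K)^*) = span{v} = span{(4, -1, 1, 0)}. Therefore (I - K) x = y is solvable iff <y, v> = 0, i.e. iff 4y_1 - y_2 + y_3 = 0. When this holds, K y = u (v·y) = 0, so (I - K) y = y and x = y is a particular solution; the full solution set is the line x = y + c·u = y + c·(1, 2, -1, 1), c ∈ C.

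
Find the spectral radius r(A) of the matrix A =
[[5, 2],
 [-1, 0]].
r(A) = (5 + sqrt(17))/2 ≈ 4.5616

The eigenvalues of A are the roots of its characteristic polynomial. With M = A (coefficients from the trace and determinant):
  p(λ) = det(λ I - M) = λ^2 - 5λ + 2.
For λ^2 - 5λ + 2 the discriminant is 17. It is nonnegative but not a perfect square, so the roots are real and irrational: λ = (5 ± sqrt(17))/2 ≈ 4.5616, 0.4384.
Thus the eigenvalues (to 4 decimals) are 4.5616 (modulus 4.5616); 0.4384 (modulus 0.4384). The spectral radius is the largest modulus: r(A) = (5 + sqrt(17))/2 ≈ 4.5616. (Cross-check: r(A) ≤ ||A||_2 ≈ 5.465; equality holds whenever A is normal, though it can also hold for some non-normal A.)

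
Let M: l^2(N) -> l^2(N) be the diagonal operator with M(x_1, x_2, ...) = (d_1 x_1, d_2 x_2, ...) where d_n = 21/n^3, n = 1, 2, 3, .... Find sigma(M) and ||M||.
sigma(M) = {21/n^3 : n ≥ 1} ∪ {0}; ||M|| = 21

A bounded diagonal operator on l^2 with diagonal entries d_n has spectrum equal to the closure of {d_n : n ≥ 1}: every d_n is an eigenvalue (with eigenvector e_n), so {d_n} ⊂ sigma(M); the spectrum is closed, so its closure is too; and for lambda not in the closure, (M - lambda I) has bounded inverse (the diagonal entries 1/(d_n - lambda) are bounded). For our sequence d_n = 21/n^3, n = 1, 2, 3, ...:
  - {d_n} = {21/n^3 : n ≥ 1}; the only limit point is 0
  - closure = {21/n^3 : n ≥ 1} ∪ {0}
For the norm: a diagonal operator has ||M|| = sup_n |d_n|. Here d_n = 21/n^3 is positive and decreasing, so sup_n |d_n| = d_1 = 21. So ||M|| = 21.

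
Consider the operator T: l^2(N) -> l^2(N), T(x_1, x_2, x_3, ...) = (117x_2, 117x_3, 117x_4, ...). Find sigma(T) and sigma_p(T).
sigma(T) = closed disk {z in C : |z| ≤ 117}; sigma_p(T) = open disk {z in C : |z| < 117}

Note T = 117·V where V is the unit left shift (V x)_k = x_{k+1}; so sigma(T) = 117·sigma(V) and ||T|| = 117||V||. ||T x||^2 = 13689sum_{k≥2} |x_k|^2 ≤ 13689||x||^2, with equality on {x : x_1 = 0}, so ||T|| = 117. For any lambda with |lambda| < 117, set r = lambda/117 (|r| < 1); the vector x = (1, r, r^2, ...) is in l^2 and satisfies T x = 117(r, r^2, ...) = lambda x, so lambda is an eigenvalue. On the boundary |lambda| = 117 the geometric series diverges, so no l^2 eigenvector exists, but these lambda lie in the approximate point spectrum. Hence sigma(T) is the closed disk of radius 117 and sigma_p(T) is the open disk.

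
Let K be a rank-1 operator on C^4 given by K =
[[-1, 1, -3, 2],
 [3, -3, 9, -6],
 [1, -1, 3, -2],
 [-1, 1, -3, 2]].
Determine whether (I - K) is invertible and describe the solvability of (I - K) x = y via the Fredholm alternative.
(I - K) is singular (det(I - K) = 0, i.e. 1 ∈ sigma(K)). (I - K) x = y is solvable iff y ⊥ ker((I - K)^*) = span{(-1, 1, -3, 2)}, i.e. iff -y_1 + y_2 - 3y_3 + 2y_4 = 0. When solvable, the solutions are x = y + c·(1, -3, -1, 1), c arbitrary (ker(I - K) = span{(1, -3, -1, 1)}, dimension 1).

K has rank 1, so it is an outer product K = u v^T: every row of K is a multiple of one row vector. Reading off the entries, u = (1, -3, -1, 1) and v = (-1, 1, -3, 2) (row i of K equals u_i·v^T). A rank-one matrix u v^T satisfies K u = u (v·u) and kills the (3)-dimensional subspace v^⊥, so its characteristic polynomial is lambda^3 (lambda - v·u) with v·u = tr K = 1. Hence the eigenvalues of I - K are 1 (multiplicity 3) and 1 - (1) = 0, so det(I - K) = 0. (Direct check: I - K =
[[2, -1, 3, -2],
 [-3, 4, -9, 6],
 [-1, 1, -2, 2],
 [1, -1, 3, -1]]
has determinant 0.) So 1 is an eigenvalue of K and (I - K) is not invertible. The finite-dimensional Fredholm alternative says: either (I - K) is invertible, or ker(I - K) ≠ {0} and then range(I - K) = ker((I - K)^*)^⊥, with dim ker(I - K) = dim ker((I - K)^*). We are in the second case, so we need both kernels. Kernel of I - K: (I - K) u = u - u (v·u) = u - u = 0, so ker(I - K) = span{u} = span{(1, -3, -1, 1)} (it is exactly 1-dimensional because rank(I - K) = 3). Kernel of the adjoint: K is real, so (I - K)^* = I - K^T = I - v u^T, and (I - v u^T) v = v - v (u·v) = 0; hence ker((I - K)^*) = span{v} = span{(-1, 1, -3, 2)}. Therefore (I - K) x = y is solvable iff <y, v> = 0, i.e. iff -y_1 + y_2 - 3y_3 + 2y_4 = 0. When this holds, K y = u (v·y) = 0, so (I - K) y = y and x = y is a particular solution; the full solution set is the line x = y + c·u = y + c·(1, -3, -1, 1), c ∈ C.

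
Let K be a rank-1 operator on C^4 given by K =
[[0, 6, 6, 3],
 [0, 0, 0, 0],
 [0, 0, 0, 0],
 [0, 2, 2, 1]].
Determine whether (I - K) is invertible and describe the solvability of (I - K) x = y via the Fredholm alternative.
(I - K) is singular (det(I - K) = 0, i.e. 1 ∈ sigma(K)). (I - K) x = y is solvable iff y ⊥ ker((I - K)^*) = span{(0, -2, -2, -1)}, i.e. iff -2y_2 - 2y_3 - y_4 = 0. When solvable, the solutions are x = y + c·(-3, 0, 0, -1), c arbitrary (ker(I - K) = span{(-3, 0, 0, -1)}, dimension 1).

K has rank 1, so it is an outer product K = u v^T: every row of K is a multiple of one row vector. Reading off the entries, u = (-3, 0, 0, -1) and v = (0, -2, -2, -1) (row i of K equals u_i·v^T). A rank-one matrix u v^T satisfies K u = u (v·u) and kills the (3)-dimensional subspace v^⊥, so its characteristic polynomial is lambda^3 (lambda - v·u) with v·u = tr K = 1. Hence the eigenvalues of I - K are 1 (multiplicity 3) and 1 - (1) = 0, so det(I - K) = 0. (Direct check: I - K =
[[1, -6, -6, -3],
 [0, 1, 0, 0],
 [0, 0, 1, 0],
 [0, -2, -2, 0]]
has determinant 0.) So 1 is an eigenvalue of K and (I - K) is not invertible. The finite-dimensional Fredholm alternative says: either (I - K) is invertible, or ker(I - K) ≠ {0} and then range(I - K) = ker((I - K)^*)^⊥, with dim ker(I - K) = dim ker((I - K)^*). We are in the second case, so we need both kernels. Kernel of I - K: (I - K) u = u - u (v·u) = u - u = 0, so ker(I - K) = span{u} = span{(-3, 0, 0, -1)} (it is exactly 1-dimensional because rank(I - K) = 3). Kernel of the adjoint: K is real, so (I - K)^* = I - K^T = I - v u^T, and (I - v u^T) v = v - v (u·v) = 0; hence ker((I - K)^*) = span{v} = span{(0, -2, -2, -1)}. Therefore (I - K) x = y is solvable iff <y, v> = 0, i.e. iff -2y_2 - 2y_3 - y_4 = 0. When this holds, K y = u (v·y) = 0, so (I - K) y = y and x = y is a particular solution; the full solution set is the line x = y + c·u = y + c·(-3, 0, 0, -1), c ∈ C.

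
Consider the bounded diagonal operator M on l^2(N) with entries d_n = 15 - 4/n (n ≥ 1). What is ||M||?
||M|| = 15

For a diagonal operator on l^2 with entries d_n, ||M|| = sup_n |d_n|. Here d_1 = 11, d_2 = 13, ..., and d_n = 15 - 4/n increases monotonically toward 15. All terms lie in [11, 15), so |d_n| = d_n and the supremum is the limit 15, which is not attained by any individual d_n. Hence ||M|| = 15.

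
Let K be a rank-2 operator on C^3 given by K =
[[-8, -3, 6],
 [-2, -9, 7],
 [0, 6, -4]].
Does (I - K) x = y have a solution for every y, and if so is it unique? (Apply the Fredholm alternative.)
(I - K) is invertible (det(I - K) = 114 ≠ 0), so for every y in C^3 the equation (I - K) x = y has a unique solution.

K has rank 2 and factors as K = U V^T = u1 v1^T + u2 v2^T with u1 = (1, 3, -2), v1 = (-2, -3, 3), u2 = (-3, 2, -2), v2 = (2, 0, -1) (multiplying out reproduces the displayed K). The nonzero eigenvalues of U V^T coincide with those of the 2 x 2 matrix G = V^T U = [[v1·u1, v1·u2], [v2·u1, v2·u2]] = [[-17, -6], [4, -4]], and by the Sylvester determinant identity det(I_3 - U V^T) = det(I_2 - V^T U) = det([[18, 6], [-4, 5]]) = (18)(5) - (6)(-4) = 114. (Direct check: I - K =
[[9, 3, -6],
 [2, 10, -7],
 [0, -6, 5]]
has determinant 114.) The finite-dimensional Fredholm alternative says: either (I - K) is invertible, or ker(I - K) ≠ {0} and then range(I - K) = ker((I - K)^*)^⊥, with dim ker(I - K) = dim ker((I - K)^*). Since det(I - K) ≠ 0, 1 is not an eigenvalue of K and ker(I - K) = {0}, so we are in the first case: for every y there is a unique x = (I - K)^(-1) y. (Explicitly, by the Woodbury identity, (I - U V^T)^(-1) = I + U (I_2 - G)^(-1) V^T.)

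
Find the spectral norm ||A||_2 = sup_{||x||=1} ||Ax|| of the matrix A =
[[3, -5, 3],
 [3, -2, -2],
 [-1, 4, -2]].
||A||_2 ≈ 8.2037 (= sqrt(largest eigenvalue of A^T A))

||A||_2 = sigma_max(A) = sqrt(lambda_max(A^T A)). Form the symmetric matrix M = A^T A =
[[19, -25, 5],
 [-25, 45, -19],
 [5, -19, 17]].
Its characteristic polynomial (trace, sum of principal 2x2 minors, determinant of M give the coefficients) is
  p(λ) = det(λ I - M) = λ^3 - 81λ^2 + 932λ - 676.
No integer candidate from the rational root theorem (±divisors of 676) is a root, so the roots are irrational. The cubic discriminant is Δ = 1930043632 > 0, so there are three distinct real roots. p(0) = -676 and p(1) = 176 have opposite signs, so a root lies in (0, 1); Newton's method refines it to λ ≈ 0.7773. p(12) = 572 and p(13) = -52 have opposite signs, so a root lies in (12, 13); Newton's method refines it to λ ≈ 12.9217. p(67) = -1078 and p(68) = 2588 have opposite signs, so a root lies in (67, 68); Newton's method refines it to λ ≈ 67.301. Check (Vieta): the three roots sum to 81, matching tr M = 81.
So the eigenvalues of A^T A are ≈ 0.7773, 12.9217, 67.301 (all ≥ 0, as they must be for A^T A). The largest is λ_max ≈ 67.301, hence ||A||_2 = sqrt(λ_max) ≈ 8.2037.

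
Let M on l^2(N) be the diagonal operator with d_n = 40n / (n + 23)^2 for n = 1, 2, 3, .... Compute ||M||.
||M|| = 10/23 (attained at n = 23)

For M diagonal, ||M|| = sup_n |d_n|. Treat f(x) = 40x / (x + 23)^2 for real x > 0. By the quotient rule, f'(x) = 40(23 - x)/(x + 23)^3, which is positive for x < 23 and negative for x > 23. So f has a unique maximum at x = 23, and since 23 is a positive integer, the supremum over n ≥ 1 is attained at n = 23: d_23 = 40·23/(23 + 23)^2 = 40·23/2116 = 10/23. Hence ||M|| = 10/23.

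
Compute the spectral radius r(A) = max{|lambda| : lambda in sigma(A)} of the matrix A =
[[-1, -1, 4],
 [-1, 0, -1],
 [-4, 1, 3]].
r(A) ≈ 3.899

The eigenvalues of A are the roots of its characteristic polynomial. With M = A (coefficients from the trace, the sum of principal 2x2 minors, and det A):
  p(λ) = det(λ I - M) = λ^3 - 2λ^2 + 13λ + 12.
No integer candidate from the rational root theorem (±divisors of 12) is a root, so the roots are irrational. The cubic discriminant is Δ = -17232 < 0, so there is one real root and a complex-conjugate pair. p(-1) = -4 and p(0) = 12 have opposite signs, so a root lies in (-1, 0); Newton's method refines it to λ ≈ -0.7894. Dividing out (λ - (-0.7894)) leaves approximately λ^2 - 2.7894λ + 15.2019. For λ^2 - 2.7894λ + 15.2019 the discriminant is -53.0269. It is negative, so the remaining roots are the complex-conjugate pair λ ≈ 1.3947 ± 3.641i. Their product equals the constant term, so |λ|^2 ≈ 15.2019 and |λ| ≈ 3.899.
Thus the eigenvalues (to 4 decimals) are -0.7894 (modulus 0.7894); 1.3947 ± 3.641i (modulus 3.899). The spectral radius is the largest modulus: r(A) ≈ 3.899. (Cross-check: r(A) ≤ ||A||_2 ≈ 6.1282; equality holds whenever A is normal, though it can also hold for some non-normal A.)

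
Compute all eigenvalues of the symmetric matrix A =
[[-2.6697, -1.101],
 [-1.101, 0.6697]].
sigma(A) ≈ {-3, 1}

A is real symmetric, so its spectrum consists of real eigenvalues. Expanding the characteristic polynomial of the displayed matrix gives
  det(λ I - A) = p(λ) = λ^2 + (2)λ + (-3).
Solving p(λ) = 0 yields eigenvalues ≈ -3, 1. (A is shown rounded to 4 decimals, so these recover the underlying integer eigenvalues to within that precision.)
Verification: the trace of A = -2 equals the sum of eigenvalues -2, and det(A) ≈ -3.0001 matches the eigenvalue product -3.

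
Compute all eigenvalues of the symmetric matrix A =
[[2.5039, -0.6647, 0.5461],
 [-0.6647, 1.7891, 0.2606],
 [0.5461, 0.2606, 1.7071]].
sigma(A) ≈ {1, 2, 3}

A is real symmetric, so its spectrum consists of real eigenvalues. Expanding the characteristic polynomial of the displayed matrix gives
  det(λ I - A) = p(λ) = λ^3 + (-6)λ^2 + (11)λ + (-6).
Solving p(λ) = 0 yields eigenvalues ≈ 1, 2, 3. (A is shown rounded to 4 decimals, so these recover the underlying integer eigenvalues to within that precision.)
Verification: the trace of A = 6 equals the sum of eigenvalues 6, and det(A) ≈ 6.0003 matches the eigenvalue product 6.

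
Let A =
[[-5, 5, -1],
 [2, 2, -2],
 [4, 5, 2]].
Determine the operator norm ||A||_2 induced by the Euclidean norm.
||A||_2 ≈ 7.3559 (= sqrt(largest eigenvalue of A^T A))

||A||_2 = sigma_max(A) = sqrt(lambda_max(A^T A)). Form the symmetric matrix M = A^T A =
[[45, -1, 9],
 [-1, 54, 1],
 [9, 1, 9]].
Its characteristic polynomial (trace, sum of principal 2x2 minors, determinant of M give the coefficients) is
  p(λ) = det(λ I - M) = λ^3 - 108λ^2 + 3238λ - 17424.
No integer candidate from the rational root theorem (±divisors of 17424) is a root, so the roots are irrational. The cubic discriminant is Δ = 180169952 > 0, so there are three distinct real roots. p(6) = -1668 and p(7) = 293 have opposite signs, so a root lies in (6, 7); Newton's method refines it to λ ≈ 6.8447. p(47) = 13 and p(48) = -240 have opposite signs, so a root lies in (47, 48); Newton's method refines it to λ ≈ 47.0455. p(54) = -36 and p(55) = 341 have opposite signs, so a root lies in (54, 55); Newton's method refines it to λ ≈ 54.1098. Check (Vieta): the three roots sum to 108, matching tr M = 108.
So the eigenvalues of A^T A are ≈ 6.8447, 47.0455, 54.1098 (all ≥ 0, as they must be for A^T A). The largest is λ_max ≈ 54.1098, hence ||A||_2 = sqrt(λ_max) ≈ 7.3559.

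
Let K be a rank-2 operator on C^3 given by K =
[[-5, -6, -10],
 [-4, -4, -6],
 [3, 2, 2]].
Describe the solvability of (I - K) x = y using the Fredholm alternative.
(I - K) is invertible (det(I - K) = 28 ≠ 0), so for every y in C^3 the equation (I - K) x = y has a unique solution.

K has rank 2 and factors as K = U V^T = u1 v1^T + u2 v2^T with u1 = (-3, -2, 1), v1 = (2, 2, 3), u2 = (1, 0, 1), v2 = (1, 0, -1) (multiplying out reproduces the displayed K). The nonzero eigenvalues of U V^T coincide with those of the 2 x 2 matrix G = V^T U = [[v1·u1, v1·u2], [v2·u1, v2·u2]] = [[-7, 5], [-4, 0]], and by the Sylvester determinant identity det(I_3 - U V^T) = det(I_2 - V^T U) = det([[8, -5], [4, 1]]) = (8)(1) - (-5)(4) = 28. (Direct check: I - K =
[[6, 6, 10],
 [4, 5, 6],
 [-3, -2, -1]]
has determinant 28.) The finite-dimensional Fredholm alternative says: either (I - K) is invertible, or ker(I - K) ≠ {0} and then range(I - K) = ker((I - K)^*)^⊥, with dim ker(I - K) = dim ker((I - K)^*). Since det(I - K) ≠ 0, 1 is not an eigenvalue of K and ker(I - K) = {0}, so we are in the first case: for every y there is a unique x = (I - K)^(-1) y. (Explicitly, by the Woodbury identity, (I - U V^T)^(-1) = I + U (I_2 - G)^(-1) V^T.)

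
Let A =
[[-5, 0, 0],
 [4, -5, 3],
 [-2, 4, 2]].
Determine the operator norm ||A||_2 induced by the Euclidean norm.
||A||_2 ≈ 8.5413 (= sqrt(largest eigenvalue of A^T A))

||A||_2 = sigma_max(A) = sqrt(lambda_max(A^T A)). Form the symmetric matrix M = A^T A =
[[45, -28, 8],
 [-28, 41, -7],
 [8, -7, 13]].
Its characteristic polynomial (trace, sum of principal 2x2 minors, determinant of M give the coefficients) is
  p(λ) = det(λ I - M) = λ^3 - 99λ^2 + 2066λ - 12100.
No integer candidate from the rational root theorem (±divisors of 12100) is a root, so the roots are irrational. The cubic discriminant is Δ = 192426772 > 0, so there are three distinct real roots. p(11) = -22 and p(12) = 164 have opposite signs, so a root lies in (11, 12); Newton's method refines it to λ ≈ 11.0898. p(14) = 164 and p(15) = -10 have opposite signs, so a root lies in (14, 15); Newton's method refines it to λ ≈ 14.9559. p(72) = -3316 and p(73) = 164 have opposite signs, so a root lies in (72, 73); Newton's method refines it to λ ≈ 72.9544. Check (Vieta): the three roots sum to 99, matching tr M = 99.
So the eigenvalues of A^T A are ≈ 11.0898, 14.9559, 72.9544 (all ≥ 0, as they must be for A^T A). The largest is λ_max ≈ 72.9544, hence ||A||_2 = sqrt(λ_max) ≈ 8.5413.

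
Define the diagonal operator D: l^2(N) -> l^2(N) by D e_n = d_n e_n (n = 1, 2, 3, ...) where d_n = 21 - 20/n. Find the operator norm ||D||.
||D|| = 21

For a diagonal operator on l^2 with entries d_n, ||D|| = sup_n |d_n|. Here d_1 = 1, d_2 = 11, ..., and d_n = 21 - 20/n increases monotonically toward 21. All terms lie in [1, 21), so |d_n| = d_n and the supremum is the limit 21, which is not attained by any individual d_n. Hence ||D|| = 21.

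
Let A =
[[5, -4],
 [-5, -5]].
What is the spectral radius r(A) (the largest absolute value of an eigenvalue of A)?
r(A) = sqrt(180)/2 ≈ 6.7082

The eigenvalues of A are the roots of its characteristic polynomial. With M = A (coefficients from the trace and determinant):
  p(λ) = det(λ I - M) = λ^2 - 45.
For λ^2 - 45 the discriminant is 180. It is nonnegative but not a perfect square, so the roots are real and irrational: λ = ± sqrt(180)/2 ≈ 6.7082, -6.7082.
Thus the eigenvalues (to 4 decimals) are 6.7082 (modulus 6.7082); -6.7082 (modulus 6.7082). The spectral radius is the largest modulus: r(A) = sqrt(180)/2 ≈ 6.7082. (Cross-check: r(A) ≤ ||A||_2 ≈ 7.2268; equality holds whenever A is normal, though it can also hold for some non-normal A.)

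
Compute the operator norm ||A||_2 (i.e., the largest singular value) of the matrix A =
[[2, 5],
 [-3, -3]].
||A||_2 = sqrt((47 + sqrt(1885))/2) ≈ 6.7237 (= sqrt(largest eigenvalue of A^T A))

||A||_2 = sigma_max(A) = sqrt(lambda_max(A^T A)). Form the symmetric matrix M = A^T A =
[[13, 19],
 [19, 34]].
Its characteristic polynomial (trace, determinant of M give the coefficients) is
  p(λ) = det(λ I - M) = λ^2 - 47λ + 81.
For λ^2 - 47λ + 81 the discriminant is 1885. It is nonnegative but not a perfect square, so the roots are real and irrational: λ = (47 ± sqrt(1885))/2 ≈ 45.2083, 1.7917.
So the eigenvalues of A^T A are ≈ 1.7917, 45.2083 (all ≥ 0, as they must be for A^T A). The largest is λ_max = (47 + sqrt(1885))/2 ≈ 45.2083, hence ||A||_2 = sqrt(λ_max) = sqrt((47 + sqrt(1885))/2) ≈ 6.7237.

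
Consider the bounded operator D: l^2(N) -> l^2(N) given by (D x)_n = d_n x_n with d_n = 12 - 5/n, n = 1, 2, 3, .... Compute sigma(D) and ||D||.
sigma(D) = {12 - 5/n : n ≥ 1} ∪ {12}; ||D|| = 12

A bounded diagonal operator on l^2 with diagonal entries d_n has spectrum equal to the closure of {d_n : n ≥ 1}: every d_n is an eigenvalue (with eigenvector e_n), so {d_n} ⊂ sigma(D); the spectrum is closed, so its closure is too; and for lambda not in the closure, (D - lambda I) has bounded inverse (the diagonal entries 1/(d_n - lambda) are bounded). For our sequence d_n = 12 - 5/n, n = 1, 2, 3, ...:
  - {d_n} = {12 - 5/n : n ≥ 1}; the only limit point is 12
  - closure = {12 - 5/n : n ≥ 1} ∪ {12}
For the norm: a diagonal operator has ||D|| = sup_n |d_n|. Here d_n = 12 - 5/n increases monotonically from d_1 = 7 toward 12, with all terms in [7, 12); so sup_n |d_n| = 12 (the supremum is the limit, not attained). So ||D|| = 12.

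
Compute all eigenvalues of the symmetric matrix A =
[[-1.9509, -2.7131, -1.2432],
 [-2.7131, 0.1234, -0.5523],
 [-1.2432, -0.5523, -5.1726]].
sigma(A) ≈ {-6, -3, 2}

A is real symmetric, so its spectrum consists of real eigenvalues. Expanding the characteristic polynomial of the displayed matrix gives
  det(λ I - A) = p(λ) = λ^3 + (7)λ^2 + (0)λ + (-35.9989).
Solving p(λ) = 0 yields eigenvalues ≈ -6, -3, 2. (A is shown rounded to 4 decimals, so these recover the underlying integer eigenvalues to within that precision.)
Verification: the trace of A = -7 equals the sum of eigenvalues -7, and det(A) ≈ 35.9989 matches the eigenvalue product 36.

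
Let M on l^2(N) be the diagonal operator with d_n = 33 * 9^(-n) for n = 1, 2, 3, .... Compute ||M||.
||M|| = 11/3 (attained at n = 1)

For M diagonal, ||M|| = sup_n |d_n|. The sequence d_n = 33 * 9^(-n) is positive and strictly decreasing (ratio 9^(-1) < 1), so the supremum is d_1 = 33/9 = 11/3. Hence ||M|| = 11/3.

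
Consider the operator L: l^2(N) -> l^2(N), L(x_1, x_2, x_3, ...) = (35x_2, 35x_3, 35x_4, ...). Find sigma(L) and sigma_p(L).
sigma(L) = closed disk {z in C : |z| ≤ 35}; sigma_p(L) = open disk {z in C : |z| < 35}

Note L = 35·V where V is the unit left shift (V x)_k = x_{k+1}; so sigma(L) = 35·sigma(V) and ||L|| = 35||V||. ||L x||^2 = 1225sum_{k≥2} |x_k|^2 ≤ 1225||x||^2, with equality on {x : x_1 = 0}, so ||L|| = 35. For any lambda with |lambda| < 35, set r = lambda/35 (|r| < 1); the vector x = (1, r, r^2, ...) is in l^2 and satisfies L x = 35(r, r^2, ...) = lambda x, so lambda is an eigenvalue. On the boundary |lambda| = 35 the geometric series diverges, so no l^2 eigenvector exists, but these lambda lie in the approximate point spectrum. Hence sigma(L) is the closed disk of radius 35 and sigma_p(L) is the open disk.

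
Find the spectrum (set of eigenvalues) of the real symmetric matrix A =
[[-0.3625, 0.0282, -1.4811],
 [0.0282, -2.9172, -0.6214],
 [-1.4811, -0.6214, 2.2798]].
sigma(A) ≈ {-3, -1, 3}

A is real symmetric, so its spectrum consists of real eigenvalues. Expanding the characteristic polynomial of the displayed matrix gives
  det(λ I - A) = p(λ) = λ^3 + (1)λ^2 + (-9)λ + (-9).
Solving p(λ) = 0 yields eigenvalues ≈ -3, -1, 3. (A is shown rounded to 4 decimals, so these recover the underlying integer eigenvalues to within that precision.)
Verification: the trace of A = -1 equals the sum of eigenvalues -1, and det(A) ≈ 9.0003 matches the eigenvalue product 9.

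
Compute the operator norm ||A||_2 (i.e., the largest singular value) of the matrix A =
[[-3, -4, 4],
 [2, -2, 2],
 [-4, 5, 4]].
||A||_2 ≈ 7.8113 (= sqrt(largest eigenvalue of A^T A))

||A||_2 = sigma_max(A) = sqrt(lambda_max(A^T A)). Form the symmetric matrix M = A^T A =
[[29, -12, -24],
 [-12, 45, 0],
 [-24, 0, 36]].
Its characteristic polynomial (trace, sum of principal 2x2 minors, determinant of M give the coefficients) is
  p(λ) = det(λ I - M) = λ^3 - 110λ^2 + 3249λ - 15876.
No integer candidate from the rational root theorem (±divisors of 15876) is a root, so the roots are irrational. The cubic discriminant is Δ = 1343345472 > 0, so there are three distinct real roots. p(6) = -126 and p(7) = 1820 have opposite signs, so a root lies in (6, 7); Newton's method refines it to λ ≈ 6.062. p(42) = 630 and p(43) = -52 have opposite signs, so a root lies in (42, 43); Newton's method refines it to λ ≈ 42.9219. p(61) = -16 and p(62) = 1050 have opposite signs, so a root lies in (61, 62); Newton's method refines it to λ ≈ 61.0161. Check (Vieta): the three roots sum to 110, matching tr M = 110.
So the eigenvalues of A^T A are ≈ 6.062, 42.9219, 61.0161 (all ≥ 0, as they must be for A^T A). The largest is λ_max ≈ 61.0161, hence ||A||_2 = sqrt(λ_max) ≈ 7.8113.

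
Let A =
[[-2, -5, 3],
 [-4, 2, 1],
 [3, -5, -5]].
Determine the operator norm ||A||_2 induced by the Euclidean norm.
||A||_2 ≈ 8.5608 (= sqrt(largest eigenvalue of A^T A))

||A||_2 = sigma_max(A) = sqrt(lambda_max(A^T A)). Form the symmetric matrix M = A^T A =
[[29, -13, -25],
 [-13, 54, 12],
 [-25, 12, 35]].
Its characteristic polynomial (trace, sum of principal 2x2 minors, determinant of M give the coefficients) is
  p(λ) = det(λ I - M) = λ^3 - 118λ^2 + 3533λ - 18769.
No integer candidate from the rational root theorem (±divisors of 18769) is a root, so the roots are irrational. The cubic discriminant is Δ = 5384323057 > 0, so there are three distinct real roots. p(6) = -1603 and p(7) = 523 have opposite signs, so a root lies in (6, 7); Newton's method refines it to λ ≈ 6.7452. p(37) = 1063 and p(38) = -35 have opposite signs, so a root lies in (37, 38); Newton's method refines it to λ ≈ 37.9683. p(73) = -665 and p(74) = 1729 have opposite signs, so a root lies in (73, 74); Newton's method refines it to λ ≈ 73.2865. Check (Vieta): the three roots sum to 118, matching tr M = 118.
So the eigenvalues of A^T A are ≈ 6.7452, 37.9683, 73.2865 (all ≥ 0, as they must be for A^T A). The largest is λ_max ≈ 73.2865, hence ||A||_2 = sqrt(λ_max) ≈ 8.5608.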